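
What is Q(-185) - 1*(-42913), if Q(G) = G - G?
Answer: 42913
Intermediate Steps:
Q(G) = 0
Q(-185) - 1*(-42913) = 0 - 1*(-42913) = 0 + 42913 = 42913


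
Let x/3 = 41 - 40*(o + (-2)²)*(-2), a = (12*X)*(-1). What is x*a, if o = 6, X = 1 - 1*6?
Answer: 151380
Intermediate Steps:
X = -5 (X = 1 - 6 = -5)
a = 60 (a = (12*(-5))*(-1) = -60*(-1) = 60)
x = 2523 (x = 3*(41 - 40*(6 + (-2)²)*(-2)) = 3*(41 - 40*(6 + 4)*(-2)) = 3*(41 - 400*(-2)) = 3*(41 - 40*(-20)) = 3*(41 + 800) = 3*841 = 2523)
x*a = 2523*60 = 151380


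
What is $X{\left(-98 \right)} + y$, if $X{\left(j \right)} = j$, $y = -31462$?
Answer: $-31560$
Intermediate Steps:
$X{\left(-98 \right)} + y = -98 - 31462 = -31560$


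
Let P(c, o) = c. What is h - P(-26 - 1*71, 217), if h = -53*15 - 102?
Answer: -800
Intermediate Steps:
h = -897 (h = -795 - 102 = -897)
h - P(-26 - 1*71, 217) = -897 - (-26 - 1*71) = -897 - (-26 - 71) = -897 - 1*(-97) = -897 + 97 = -800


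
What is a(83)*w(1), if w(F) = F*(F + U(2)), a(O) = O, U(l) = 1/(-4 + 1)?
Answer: 166/3 ≈ 55.333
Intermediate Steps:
U(l) = -⅓ (U(l) = 1/(-3) = -⅓)
w(F) = F*(-⅓ + F) (w(F) = F*(F - ⅓) = F*(-⅓ + F))
a(83)*w(1) = 83*(1*(-⅓ + 1)) = 83*(1*(⅔)) = 83*(⅔) = 166/3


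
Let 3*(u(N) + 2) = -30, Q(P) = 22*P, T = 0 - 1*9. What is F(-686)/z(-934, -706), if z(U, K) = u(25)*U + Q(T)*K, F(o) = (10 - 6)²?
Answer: 4/37749 ≈ 0.00010596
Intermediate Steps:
T = -9 (T = 0 - 9 = -9)
u(N) = -12 (u(N) = -2 + (⅓)*(-30) = -2 - 10 = -12)
F(o) = 16 (F(o) = 4² = 16)
z(U, K) = -198*K - 12*U (z(U, K) = -12*U + (22*(-9))*K = -12*U - 198*K = -198*K - 12*U)
F(-686)/z(-934, -706) = 16/(-198*(-706) - 12*(-934)) = 16/(139788 + 11208) = 16/150996 = 16*(1/150996) = 4/37749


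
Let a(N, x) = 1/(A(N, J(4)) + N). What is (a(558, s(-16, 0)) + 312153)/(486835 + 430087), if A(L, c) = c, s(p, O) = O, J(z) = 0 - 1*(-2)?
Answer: 174805681/513476320 ≈ 0.34044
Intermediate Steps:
J(z) = 2 (J(z) = 0 + 2 = 2)
a(N, x) = 1/(2 + N)
(a(558, s(-16, 0)) + 312153)/(486835 + 430087) = (1/(2 + 558) + 312153)/(486835 + 430087) = (1/560 + 312153)/916922 = (1/560 + 312153)*(1/916922) = (174805681/560)*(1/916922) = 174805681/513476320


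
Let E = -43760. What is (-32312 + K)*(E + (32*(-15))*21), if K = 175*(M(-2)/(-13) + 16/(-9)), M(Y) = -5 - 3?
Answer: 204823727360/117 ≈ 1.7506e+9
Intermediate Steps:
M(Y) = -8
K = -23800/117 (K = 175*(-8/(-13) + 16/(-9)) = 175*(-8*(-1/13) + 16*(-1/9)) = 175*(8/13 - 16/9) = 175*(-136/117) = -23800/117 ≈ -203.42)
(-32312 + K)*(E + (32*(-15))*21) = (-32312 - 23800/117)*(-43760 + (32*(-15))*21) = -3804304*(-43760 - 480*21)/117 = -3804304*(-43760 - 10080)/117 = -3804304/117*(-53840) = 204823727360/117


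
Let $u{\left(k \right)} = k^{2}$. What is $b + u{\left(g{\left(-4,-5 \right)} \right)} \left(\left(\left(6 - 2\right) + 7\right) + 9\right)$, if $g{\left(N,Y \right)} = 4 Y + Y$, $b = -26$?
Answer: $12474$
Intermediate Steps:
$g{\left(N,Y \right)} = 5 Y$
$b + u{\left(g{\left(-4,-5 \right)} \right)} \left(\left(\left(6 - 2\right) + 7\right) + 9\right) = -26 + \left(5 \left(-5\right)\right)^{2} \left(\left(\left(6 - 2\right) + 7\right) + 9\right) = -26 + \left(-25\right)^{2} \left(\left(4 + 7\right) + 9\right) = -26 + 625 \left(11 + 9\right) = -26 + 625 \cdot 20 = -26 + 12500 = 12474$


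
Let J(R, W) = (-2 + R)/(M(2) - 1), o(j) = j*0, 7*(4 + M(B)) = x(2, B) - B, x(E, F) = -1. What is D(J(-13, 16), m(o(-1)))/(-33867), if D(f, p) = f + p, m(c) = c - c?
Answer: -35/428982 ≈ -8.1589e-5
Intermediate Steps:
M(B) = -29/7 - B/7 (M(B) = -4 + (-1 - B)/7 = -4 + (-1/7 - B/7) = -29/7 - B/7)
o(j) = 0
m(c) = 0
J(R, W) = 7/19 - 7*R/38 (J(R, W) = (-2 + R)/((-29/7 - 1/7*2) - 1) = (-2 + R)/((-29/7 - 2/7) - 1) = (-2 + R)/(-31/7 - 1) = (-2 + R)/(-38/7) = (-2 + R)*(-7/38) = 7/19 - 7*R/38)
D(J(-13, 16), m(o(-1)))/(-33867) = ((7/19 - 7/38*(-13)) + 0)/(-33867) = ((7/19 + 91/38) + 0)*(-1/33867) = (105/38 + 0)*(-1/33867) = (105/38)*(-1/33867) = -35/428982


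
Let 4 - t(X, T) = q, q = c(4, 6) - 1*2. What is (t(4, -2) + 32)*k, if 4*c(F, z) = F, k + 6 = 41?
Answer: 1295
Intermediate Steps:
k = 35 (k = -6 + 41 = 35)
c(F, z) = F/4
q = -1 (q = (1/4)*4 - 1*2 = 1 - 2 = -1)
t(X, T) = 5 (t(X, T) = 4 - 1*(-1) = 4 + 1 = 5)
(t(4, -2) + 32)*k = (5 + 32)*35 = 37*35 = 1295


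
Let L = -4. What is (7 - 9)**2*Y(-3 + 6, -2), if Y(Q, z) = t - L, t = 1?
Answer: 20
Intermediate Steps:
Y(Q, z) = 5 (Y(Q, z) = 1 - 1*(-4) = 1 + 4 = 5)
(7 - 9)**2*Y(-3 + 6, -2) = (7 - 9)**2*5 = (-2)**2*5 = 4*5 = 20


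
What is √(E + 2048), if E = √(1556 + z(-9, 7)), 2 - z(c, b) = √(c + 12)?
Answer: √(2048 + √(1558 - √3)) ≈ 45.689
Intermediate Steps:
z(c, b) = 2 - √(12 + c) (z(c, b) = 2 - √(c + 12) = 2 - √(12 + c))
E = √(1558 - √3) (E = √(1556 + (2 - √(12 - 9))) = √(1556 + (2 - √3)) = √(1558 - √3) ≈ 39.450)
√(E + 2048) = √(√(1558 - √3) + 2048) = √(2048 + √(1558 - √3))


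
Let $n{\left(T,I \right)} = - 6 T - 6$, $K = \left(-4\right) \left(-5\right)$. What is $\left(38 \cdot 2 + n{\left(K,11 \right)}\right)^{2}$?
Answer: $2500$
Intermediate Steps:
$K = 20$
$n{\left(T,I \right)} = -6 - 6 T$
$\left(38 \cdot 2 + n{\left(K,11 \right)}\right)^{2} = \left(38 \cdot 2 - 126\right)^{2} = \left(76 - 126\right)^{2} = \left(-50\right)^{2} = 2500$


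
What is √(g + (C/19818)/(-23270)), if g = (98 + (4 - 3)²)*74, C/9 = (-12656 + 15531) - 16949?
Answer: √4808773648968705390/25620270 ≈ 85.592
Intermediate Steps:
C = -126666 (C = 9*((-12656 + 15531) - 16949) = 9*(2875 - 16949) = 9*(-14074) = -126666)
g = 7326 (g = (98 + 1²)*74 = (98 + 1)*74 = 99*74 = 7326)
√(g + (C/19818)/(-23270)) = √(7326 - 126666/19818/(-23270)) = √(7326 - 126666*1/19818*(-1/23270)) = √(7326 - 7037/1101*(-1/23270)) = √(7326 + 7037/25620270) = √(187694105057/25620270) = √4808773648968705390/25620270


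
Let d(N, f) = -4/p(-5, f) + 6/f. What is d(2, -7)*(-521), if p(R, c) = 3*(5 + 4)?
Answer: 98990/189 ≈ 523.76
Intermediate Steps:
p(R, c) = 27 (p(R, c) = 3*9 = 27)
d(N, f) = -4/27 + 6/f
d(2, -7)*(-521) = (-4/27 + 6/(-7))*(-521) = (-4/27 + 6*(-1/7))*(-521) = (-4/27 - 6/7)*(-521) = -190/189*(-521) = 98990/189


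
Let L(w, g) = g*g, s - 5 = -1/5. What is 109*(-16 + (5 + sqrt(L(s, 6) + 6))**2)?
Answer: 5559 + 1090*sqrt(42) ≈ 12623.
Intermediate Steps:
s = 24/5 (s = 5 - 1/5 = 24/5 ≈ 4.8000)
L(w, g) = g**2
109*(-16 + (5 + sqrt(L(s, 6) + 6))**2) = 109*(-16 + (5 + sqrt(6**2 + 6))**2) = 109*(-16 + (5 + sqrt(36 + 6))**2) = 109*(-16 + (5 + sqrt(42))**2) = -1744 + 109*(5 + sqrt(42))**2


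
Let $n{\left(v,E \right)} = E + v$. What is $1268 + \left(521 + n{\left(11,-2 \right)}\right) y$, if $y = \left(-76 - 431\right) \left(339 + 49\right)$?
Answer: $-104258212$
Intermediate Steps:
$y = -196716$ ($y = \left(-507\right) 388 = -196716$)
$1268 + \left(521 + n{\left(11,-2 \right)}\right) y = 1268 + \left(521 + \left(-2 + 11\right)\right) \left(-196716\right) = 1268 + \left(521 + 9\right) \left(-196716\right) = 1268 + 530 \left(-196716\right) = 1268 - 104259480 = -104258212$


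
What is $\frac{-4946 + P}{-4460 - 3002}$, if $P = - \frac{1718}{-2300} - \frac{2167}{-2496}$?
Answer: $\frac{7096181143}{10709462400} \approx 0.66261$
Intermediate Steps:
$P = \frac{2318057}{1435200}$ ($P = \left(-1718\right) \left(- \frac{1}{2300}\right) - - \frac{2167}{2496} = \frac{859}{1150} + \frac{2167}{2496} = \frac{2318057}{1435200} \approx 1.6151$)
$\frac{-4946 + P}{-4460 - 3002} = \frac{-4946 + \frac{2318057}{1435200}}{-4460 - 3002} = - \frac{7096181143}{1435200 \left(-7462\right)} = \left(- \frac{7096181143}{1435200}\right) \left(- \frac{1}{7462}\right) = \frac{7096181143}{10709462400}$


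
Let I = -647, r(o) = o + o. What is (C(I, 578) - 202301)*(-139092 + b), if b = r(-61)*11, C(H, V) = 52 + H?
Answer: 28493496864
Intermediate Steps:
r(o) = 2*o
b = -1342 (b = (2*(-61))*11 = -122*11 = -1342)
(C(I, 578) - 202301)*(-139092 + b) = ((52 - 647) - 202301)*(-139092 - 1342) = (-595 - 202301)*(-140434) = -202896*(-140434) = 28493496864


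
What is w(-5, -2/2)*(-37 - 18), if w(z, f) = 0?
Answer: 0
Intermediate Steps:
w(-5, -2/2)*(-37 - 18) = 0*(-37 - 18) = 0*(-55) = 0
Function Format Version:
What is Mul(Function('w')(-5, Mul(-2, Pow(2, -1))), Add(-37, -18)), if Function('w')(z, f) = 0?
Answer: 0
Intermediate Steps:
Mul(Function('w')(-5, Mul(-2, Pow(2, -1))), Add(-37, -18)) = Mul(0, Add(-37, -18)) = Mul(0, -55) = 0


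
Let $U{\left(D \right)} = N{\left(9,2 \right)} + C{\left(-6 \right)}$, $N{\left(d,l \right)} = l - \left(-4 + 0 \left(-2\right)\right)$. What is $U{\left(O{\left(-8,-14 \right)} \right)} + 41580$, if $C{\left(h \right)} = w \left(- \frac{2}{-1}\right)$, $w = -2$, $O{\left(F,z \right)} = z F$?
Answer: $41582$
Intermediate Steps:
$O{\left(F,z \right)} = F z$
$N{\left(d,l \right)} = 4 + l$ ($N{\left(d,l \right)} = l - \left(-4 + 0\right) = l - -4 = l + 4 = 4 + l$)
$C{\left(h \right)} = -4$ ($C{\left(h \right)} = - 2 \left(- \frac{2}{-1}\right) = - 2 \left(\left(-2\right) \left(-1\right)\right) = \left(-2\right) 2 = -4$)
$U{\left(D \right)} = 2$ ($U{\left(D \right)} = \left(4 + 2\right) - 4 = 6 - 4 = 2$)
$U{\left(O{\left(-8,-14 \right)} \right)} + 41580 = 2 + 41580 = 41582$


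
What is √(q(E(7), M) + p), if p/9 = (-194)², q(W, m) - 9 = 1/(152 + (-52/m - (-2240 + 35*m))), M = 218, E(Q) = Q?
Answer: √27607116919718770/285484 ≈ 582.01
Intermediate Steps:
q(W, m) = 9 + 1/(2392 - 52/m - 35*m) (q(W, m) = 9 + 1/(152 + (-52/m - (-2240 + 35*m))) = 9 + 1/(152 + (-52/m - 35*(-64 + m))) = 9 + 1/(152 + (-52/m + (2240 - 35*m))) = 9 + 1/(152 + (2240 - 52/m - 35*m)) = 9 + 1/(2392 - 52/m - 35*m))
p = 338724 (p = 9*(-194)² = 9*37636 = 338724)
√(q(E(7), M) + p) = √((468 - 21529*218 + 315*218²)/(52 - 2392*218 + 35*218²) + 338724) = √((468 - 4693322 + 315*47524)/(52 - 521456 + 35*47524) + 338724) = √((468 - 4693322 + 14970060)/(52 - 521456 + 1663340) + 338724) = √(10277206/1141936 + 338724) = √((1/1141936)*10277206 + 338724) = √(5138603/570968 + 338724) = √(193405703435/570968) = √27607116919718770/285484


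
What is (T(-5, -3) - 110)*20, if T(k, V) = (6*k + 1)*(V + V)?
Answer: 1280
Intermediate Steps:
T(k, V) = 2*V*(1 + 6*k) (T(k, V) = (1 + 6*k)*(2*V) = 2*V*(1 + 6*k))
(T(-5, -3) - 110)*20 = (2*(-3)*(1 + 6*(-5)) - 110)*20 = (2*(-3)*(1 - 30) - 110)*20 = (2*(-3)*(-29) - 110)*20 = (174 - 110)*20 = 64*20 = 1280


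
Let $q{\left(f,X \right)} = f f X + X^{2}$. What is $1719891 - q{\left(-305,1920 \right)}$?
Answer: $-180574509$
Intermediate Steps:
$q{\left(f,X \right)} = X^{2} + X f^{2}$ ($q{\left(f,X \right)} = f^{2} X + X^{2} = X f^{2} + X^{2} = X^{2} + X f^{2}$)
$1719891 - q{\left(-305,1920 \right)} = 1719891 - 1920 \left(1920 + \left(-305\right)^{2}\right) = 1719891 - 1920 \left(1920 + 93025\right) = 1719891 - 1920 \cdot 94945 = 1719891 - 182294400 = -180574509$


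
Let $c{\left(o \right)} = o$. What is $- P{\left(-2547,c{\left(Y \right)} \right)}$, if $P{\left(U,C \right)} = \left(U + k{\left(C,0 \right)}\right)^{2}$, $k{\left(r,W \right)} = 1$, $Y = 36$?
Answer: $-6482116$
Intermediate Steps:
$P{\left(U,C \right)} = \left(1 + U\right)^{2}$ ($P{\left(U,C \right)} = \left(U + 1\right)^{2} = \left(1 + U\right)^{2}$)
$- P{\left(-2547,c{\left(Y \right)} \right)} = - \left(1 - 2547\right)^{2} = - \left(-2546\right)^{2} = \left(-1\right) 6482116 = -6482116$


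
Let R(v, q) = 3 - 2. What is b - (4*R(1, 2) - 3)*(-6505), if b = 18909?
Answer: 25414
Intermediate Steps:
R(v, q) = 1
b - (4*R(1, 2) - 3)*(-6505) = 18909 - (4*1 - 3)*(-6505) = 18909 - (4 - 3)*(-6505) = 18909 - (-6505) = 18909 - 1*(-6505) = 18909 + 6505 = 25414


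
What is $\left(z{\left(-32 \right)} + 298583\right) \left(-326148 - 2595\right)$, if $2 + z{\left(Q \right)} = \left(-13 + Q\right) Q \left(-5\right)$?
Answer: $-95789464083$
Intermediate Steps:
$z{\left(Q \right)} = -2 - 5 Q \left(-13 + Q\right)$ ($z{\left(Q \right)} = -2 + \left(-13 + Q\right) Q \left(-5\right) = -2 + \left(-13 + Q\right) \left(- 5 Q\right) = -2 - 5 Q \left(-13 + Q\right)$)
$\left(z{\left(-32 \right)} + 298583\right) \left(-326148 - 2595\right) = \left(\left(-2 - 5 \left(-32\right)^{2} + 65 \left(-32\right)\right) + 298583\right) \left(-326148 - 2595\right) = \left(\left(-2 - 5120 - 2080\right) + 298583\right) \left(-328743\right) = \left(-7202 + 298583\right) \left(-328743\right) = 291381 \left(-328743\right) = -95789464083$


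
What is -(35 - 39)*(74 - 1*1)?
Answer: 292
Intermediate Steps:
-(35 - 39)*(74 - 1*1) = -(-4)*(74 - 1) = -(-4)*73 = -1*(-292) = 292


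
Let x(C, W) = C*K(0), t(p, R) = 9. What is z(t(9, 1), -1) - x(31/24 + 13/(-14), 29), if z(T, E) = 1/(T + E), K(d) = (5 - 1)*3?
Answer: -237/56 ≈ -4.2321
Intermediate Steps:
K(d) = 12 (K(d) = 4*3 = 12)
x(C, W) = 12*C (x(C, W) = C*12 = 12*C)
z(T, E) = 1/(E + T)
z(t(9, 1), -1) - x(31/24 + 13/(-14), 29) = 1/(-1 + 9) - 12*(31/24 + 13/(-14)) = 1/8 - 12*(31*(1/24) + 13*(-1/14)) = ⅛ - 12*(31/24 - 13/14) = ⅛ - 12*61/168 = ⅛ - 1*61/14 = ⅛ - 61/14 = -237/56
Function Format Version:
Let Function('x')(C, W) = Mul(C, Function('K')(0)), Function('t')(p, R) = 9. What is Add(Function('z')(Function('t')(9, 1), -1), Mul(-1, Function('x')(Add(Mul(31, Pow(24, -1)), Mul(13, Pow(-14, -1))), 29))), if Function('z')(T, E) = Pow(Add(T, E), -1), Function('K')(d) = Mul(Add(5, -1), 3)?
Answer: Rational(-237, 56) ≈ -4.2321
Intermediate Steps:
Function('K')(d) = 12 (Function('K')(d) = Mul(4, 3) = 12)
Function('x')(C, W) = Mul(12, C) (Function('x')(C, W) = Mul(C, 12) = Mul(12, C))
Function('z')(T, E) = Pow(Add(E, T), -1)
Add(Function('z')(Function('t')(9, 1), -1), Mul(-1, Function('x')(Add(Mul(31, Pow(24, -1)), Mul(13, Pow(-14, -1))), 29))) = Add(Pow(Add(-1, 9), -1), Mul(-1, Mul(12, Add(Mul(31, Pow(24, -1)), Mul(13, Pow(-14, -1)))))) = Add(Pow(8, -1), Mul(-1, Mul(12, Add(Mul(31, Rational(1, 24)), Mul(13, Rational(-1, 14)))))) = Add(Rational(1, 8), Mul(-1, Mul(12, Add(Rational(31, 24), Rational(-13, 14))))) = Add(Rational(1, 8), Mul(-1, Mul(12, Rational(61, 168)))) = Add(Rational(1, 8), Mul(-1, Rational(61, 14))) = Add(Rational(1, 8), Rational(-61, 14)) = Rational(-237, 56)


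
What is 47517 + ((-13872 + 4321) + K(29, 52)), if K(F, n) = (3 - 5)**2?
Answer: 37970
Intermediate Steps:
K(F, n) = 4 (K(F, n) = (-2)**2 = 4)
47517 + ((-13872 + 4321) + K(29, 52)) = 47517 + ((-13872 + 4321) + 4) = 47517 + (-9551 + 4) = 47517 - 9547 = 37970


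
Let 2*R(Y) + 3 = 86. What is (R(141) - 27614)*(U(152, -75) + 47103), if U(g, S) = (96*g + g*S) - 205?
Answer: -1381106525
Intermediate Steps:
R(Y) = 83/2 (R(Y) = -3/2 + (1/2)*86 = -3/2 + 43 = 83/2)
U(g, S) = -205 + 96*g + S*g (U(g, S) = (96*g + S*g) - 205 = -205 + 96*g + S*g)
(R(141) - 27614)*(U(152, -75) + 47103) = (83/2 - 27614)*((-205 + 96*152 - 75*152) + 47103) = -55145*((-205 + 14592 - 11400) + 47103)/2 = -55145*(2987 + 47103)/2 = -55145/2*50090 = -1381106525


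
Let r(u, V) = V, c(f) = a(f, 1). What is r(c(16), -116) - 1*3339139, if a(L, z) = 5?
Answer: -3339255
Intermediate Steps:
c(f) = 5
r(c(16), -116) - 1*3339139 = -116 - 1*3339139 = -116 - 3339139 = -3339255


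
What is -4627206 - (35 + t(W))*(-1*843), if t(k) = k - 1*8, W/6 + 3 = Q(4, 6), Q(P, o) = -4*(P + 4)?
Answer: -4781475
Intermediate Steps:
Q(P, o) = -16 - 4*P (Q(P, o) = -4*(4 + P) = -16 - 4*P)
W = -210 (W = -18 + 6*(-16 - 4*4) = -18 + 6*(-16 - 16) = -18 + 6*(-32) = -18 - 192 = -210)
t(k) = -8 + k (t(k) = k - 8 = -8 + k)
-4627206 - (35 + t(W))*(-1*843) = -4627206 - (35 + (-8 - 210))*(-1*843) = -4627206 - (35 - 218)*(-843) = -4627206 - (-183)*(-843) = -4627206 - 1*154269 = -4627206 - 154269 = -4781475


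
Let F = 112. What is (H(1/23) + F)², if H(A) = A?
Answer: 6640929/529 ≈ 12554.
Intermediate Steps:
(H(1/23) + F)² = (1/23 + 112)² = (2577/23)² = 6640929/529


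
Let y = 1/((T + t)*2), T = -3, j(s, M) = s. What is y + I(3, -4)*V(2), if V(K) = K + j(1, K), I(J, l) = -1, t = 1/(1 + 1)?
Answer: -16/5 ≈ -3.2000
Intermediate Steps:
t = ½ (t = 1/2 = ½ ≈ 0.50000)
V(K) = 1 + K (V(K) = K + 1 = 1 + K)
y = -⅕ (y = 1/((-3 + ½)*2) = 1/(-5/2*2) = 1/(-5) = -⅕ ≈ -0.20000)
y + I(3, -4)*V(2) = -⅕ - (1 + 2) = -⅕ - 1*3 = -⅕ - 3 = -16/5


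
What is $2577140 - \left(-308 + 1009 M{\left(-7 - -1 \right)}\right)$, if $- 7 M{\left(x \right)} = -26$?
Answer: $\frac{18015902}{7} \approx 2.5737 \cdot 10^{6}$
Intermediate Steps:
$M{\left(x \right)} = \frac{26}{7}$ ($M{\left(x \right)} = \left(- \frac{1}{7}\right) \left(-26\right) = \frac{26}{7}$)
$2577140 - \left(-308 + 1009 M{\left(-7 - -1 \right)}\right) = 2577140 - \left(-308 + 1009 \cdot \frac{26}{7}\right) = 2577140 - \left(-308 + \frac{26234}{7}\right) = 2577140 - \frac{24078}{7} = \frac{18015902}{7}$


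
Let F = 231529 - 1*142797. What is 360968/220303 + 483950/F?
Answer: 69322524713/9773962898 ≈ 7.0926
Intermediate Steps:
F = 88732 (F = 231529 - 142797 = 88732)
360968/220303 + 483950/F = 360968/220303 + 483950/88732 = 360968*(1/220303) + 483950*(1/88732) = 360968/220303 + 241975/44366 = 69322524713/9773962898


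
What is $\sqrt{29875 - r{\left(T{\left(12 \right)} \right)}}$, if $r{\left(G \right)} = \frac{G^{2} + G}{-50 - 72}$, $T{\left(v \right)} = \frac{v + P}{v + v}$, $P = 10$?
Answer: $\frac{\sqrt{64030998866}}{1464} \approx 172.84$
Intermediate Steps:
$T{\left(v \right)} = \frac{10 + v}{2 v}$ ($T{\left(v \right)} = \frac{v + 10}{v + v} = \frac{10 + v}{2 v}$)
$r{\left(G \right)} = - \frac{G}{122} - \frac{G^{2}}{122}$ ($r{\left(G \right)} = \frac{G + G^{2}}{-50 - 72} = \frac{G + G^{2}}{-122} = \left(G + G^{2}\right) \left(- \frac{1}{122}\right) = - \frac{G}{122} - \frac{G^{2}}{122}$)
$\sqrt{29875 - r{\left(T{\left(12 \right)} \right)}} = \sqrt{29875 - - \frac{\frac{10 + 12}{2 \cdot 12} \left(1 + \frac{10 + 12}{2 \cdot 12}\right)}{122}} = \sqrt{29875 - - \frac{\frac{1}{2} \cdot \frac{1}{12} \cdot 22 \left(1 + \frac{1}{2} \cdot \frac{1}{12} \cdot 22\right)}{122}} = \sqrt{29875 - \left(- \frac{1}{122}\right) \frac{11}{12} \left(1 + \frac{11}{12}\right)} = \sqrt{29875 - \left(- \frac{1}{122}\right) \frac{11}{12} \cdot \frac{23}{12}} = \sqrt{29875 - - \frac{253}{17568}} = \sqrt{29875 + \frac{253}{17568}} = \sqrt{\frac{524844253}{17568}} = \frac{\sqrt{64030998866}}{1464}$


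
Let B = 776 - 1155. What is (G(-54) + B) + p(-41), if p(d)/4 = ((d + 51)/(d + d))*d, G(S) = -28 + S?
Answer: -441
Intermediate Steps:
p(d) = 102 + 2*d (p(d) = 4*(((d + 51)/(d + d))*d) = 4*(((51 + d)/((2*d)))*d) = 4*(((51 + d)*(1/(2*d)))*d) = 4*(((51 + d)/(2*d))*d) = 4*(51/2 + d/2) = 102 + 2*d)
B = -379
(G(-54) + B) + p(-41) = ((-28 - 54) - 379) + (102 + 2*(-41)) = (-82 - 379) + (102 - 82) = -461 + 20 = -441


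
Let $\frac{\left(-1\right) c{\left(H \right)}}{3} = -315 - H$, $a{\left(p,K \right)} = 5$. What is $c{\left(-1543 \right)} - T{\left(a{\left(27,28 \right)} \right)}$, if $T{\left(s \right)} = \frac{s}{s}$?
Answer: $-3685$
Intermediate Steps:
$c{\left(H \right)} = 945 + 3 H$ ($c{\left(H \right)} = - 3 \left(-315 - H\right) = 945 + 3 H$)
$T{\left(s \right)} = 1$
$c{\left(-1543 \right)} - T{\left(a{\left(27,28 \right)} \right)} = \left(945 + 3 \left(-1543\right)\right) - 1 = \left(945 - 4629\right) - 1 = -3684 - 1 = -3685$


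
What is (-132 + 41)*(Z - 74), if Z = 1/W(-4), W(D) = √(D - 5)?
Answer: 6734 + 91*I/3 ≈ 6734.0 + 30.333*I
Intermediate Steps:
W(D) = √(-5 + D)
Z = -I/3 (Z = 1/(√(-5 - 4)) = 1/(√(-9)) = 1/(3*I) = -I/3 ≈ -0.33333*I)
(-132 + 41)*(Z - 74) = (-132 + 41)*(-I/3 - 74) = -91*(-74 - I/3) = 6734 + 91*I/3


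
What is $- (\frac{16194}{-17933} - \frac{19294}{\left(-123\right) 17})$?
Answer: $- \frac{312137648}{37497903} \approx -8.3241$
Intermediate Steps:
$- (\frac{16194}{-17933} - \frac{19294}{\left(-123\right) 17}) = - (16194 \left(- \frac{1}{17933}\right) - \frac{19294}{-2091}) = - (- \frac{16194}{17933} - - \frac{19294}{2091}) = - (- \frac{16194}{17933} + \frac{19294}{2091}) = \left(-1\right) \frac{312137648}{37497903} = - \frac{312137648}{37497903}$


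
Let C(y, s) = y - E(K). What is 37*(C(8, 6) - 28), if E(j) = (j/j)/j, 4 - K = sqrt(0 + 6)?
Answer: -3774/5 - 37*sqrt(6)/10 ≈ -763.86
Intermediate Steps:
K = 4 - sqrt(6) (K = 4 - sqrt(0 + 6) = 4 - sqrt(6) ≈ 1.5505)
E(j) = 1/j
C(y, s) = y - 1/(4 - sqrt(6))
37*(C(8, 6) - 28) = 37*((-2/5 + 8 - sqrt(6)/10) - 28) = 37*((38/5 - sqrt(6)/10) - 28) = 37*(-102/5 - sqrt(6)/10) = -3774/5 - 37*sqrt(6)/10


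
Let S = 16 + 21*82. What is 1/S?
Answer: 1/1738 ≈ 0.00057537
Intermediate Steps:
S = 1738 (S = 16 + 1722 = 1738)
1/S = 1/1738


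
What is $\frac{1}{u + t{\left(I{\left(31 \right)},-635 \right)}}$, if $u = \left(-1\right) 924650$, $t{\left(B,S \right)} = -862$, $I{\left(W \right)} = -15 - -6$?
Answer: $- \frac{1}{925512} \approx -1.0805 \cdot 10^{-6}$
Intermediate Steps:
$I{\left(W \right)} = -9$ ($I{\left(W \right)} = -15 + 6 = -9$)
$u = -924650$
$\frac{1}{u + t{\left(I{\left(31 \right)},-635 \right)}} = \frac{1}{-924650 - 862} = \frac{1}{-925512} = - \frac{1}{925512}$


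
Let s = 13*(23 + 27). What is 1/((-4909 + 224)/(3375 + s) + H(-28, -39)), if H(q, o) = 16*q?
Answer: -805/361577 ≈ -0.0022264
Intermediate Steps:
s = 650 (s = 13*50 = 650)
1/((-4909 + 224)/(3375 + s) + H(-28, -39)) = 1/((-4909 + 224)/(3375 + 650) + 16*(-28)) = 1/(-4685/4025 - 448) = 1/(-4685*1/4025 - 448) = 1/(-937/805 - 448) = 1/(-361577/805) = -805/361577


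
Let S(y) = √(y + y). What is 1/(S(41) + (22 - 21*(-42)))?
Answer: 452/408567 - √82/817134 ≈ 0.0010952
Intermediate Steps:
S(y) = √2*√y (S(y) = √(2*y) = √2*√y)
1/(S(41) + (22 - 21*(-42))) = 1/(√2*√41 + (22 - 21*(-42))) = 1/(√82 + (22 + 882)) = 1/(√82 + 904) = 1/(904 + √82)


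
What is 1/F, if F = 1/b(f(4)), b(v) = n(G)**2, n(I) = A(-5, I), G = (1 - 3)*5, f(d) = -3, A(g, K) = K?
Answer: 100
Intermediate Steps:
G = -10 (G = -2*5 = -10)
n(I) = I
b(v) = 100 (b(v) = (-10)**2 = 100)
F = 1/100 ≈ 0.010000
1/F = 1/(1/100) = 100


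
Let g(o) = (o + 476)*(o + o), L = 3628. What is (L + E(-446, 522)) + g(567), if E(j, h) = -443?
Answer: 1185947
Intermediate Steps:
g(o) = 2*o*(476 + o) (g(o) = (476 + o)*(2*o) = 2*o*(476 + o))
(L + E(-446, 522)) + g(567) = (3628 - 443) + 2*567*(476 + 567) = 3185 + 2*567*1043 = 3185 + 1182762 = 1185947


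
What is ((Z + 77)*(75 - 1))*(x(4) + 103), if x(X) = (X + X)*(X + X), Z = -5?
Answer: 889776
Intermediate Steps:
x(X) = 4*X² (x(X) = (2*X)*(2*X) = 4*X²)
((Z + 77)*(75 - 1))*(x(4) + 103) = ((-5 + 77)*(75 - 1))*(4*4² + 103) = (72*74)*(4*16 + 103) = 5328*(64 + 103) = 5328*167 = 889776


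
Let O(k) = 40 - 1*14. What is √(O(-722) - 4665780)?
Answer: I*√4665754 ≈ 2160.0*I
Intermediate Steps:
O(k) = 26 (O(k) = 40 - 14 = 26)
√(O(-722) - 4665780) = √(26 - 4665780) = √(-4665754) = I*√4665754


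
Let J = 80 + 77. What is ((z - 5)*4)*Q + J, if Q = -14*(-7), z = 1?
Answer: -1411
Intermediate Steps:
Q = 98
J = 157
((z - 5)*4)*Q + J = ((1 - 5)*4)*98 + 157 = -4*4*98 + 157 = -16*98 + 157 = -1568 + 157 = -1411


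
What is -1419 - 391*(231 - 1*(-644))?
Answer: -343544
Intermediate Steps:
-1419 - 391*(231 - 1*(-644)) = -1419 - 391*(231 + 644) = -1419 - 391*875 = -1419 - 342125 = -343544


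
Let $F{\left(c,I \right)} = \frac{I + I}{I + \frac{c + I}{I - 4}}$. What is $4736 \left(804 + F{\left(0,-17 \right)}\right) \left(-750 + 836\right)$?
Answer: $\frac{1641606528}{5} \approx 3.2832 \cdot 10^{8}$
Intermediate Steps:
$F{\left(c,I \right)} = \frac{2 I}{I + \frac{I + c}{-4 + I}}$
$4736 \left(804 + F{\left(0,-17 \right)}\right) \left(-750 + 836\right) = 4736 \left(804 + 2 \left(-17\right) \frac{1}{0 + \left(-17\right)^{2} - -51} \left(-4 - 17\right)\right) \left(-750 + 836\right) = 4736 \left(804 + 2 \left(-17\right) \frac{1}{0 + 289 + 51} \left(-21\right)\right) 86 = 4736 \left(804 + 2 \left(-17\right) \frac{1}{340} \left(-21\right)\right) 86 = 4736 \left(804 + \frac{21}{10}\right) 86 = 4736 \cdot \frac{8061}{10} \cdot 86 = 4736 \cdot \frac{346623}{5} = \frac{1641606528}{5}$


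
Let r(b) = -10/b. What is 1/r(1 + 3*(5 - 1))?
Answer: -13/10 ≈ -1.3000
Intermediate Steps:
r(b) = -10/b
1/r(1 + 3*(5 - 1)) = 1/(-10/(1 + 3*(5 - 1))) = 1/(-10/(1 + 3*4)) = 1/(-10/(1 + 12)) = 1/(-10/13) = -13/10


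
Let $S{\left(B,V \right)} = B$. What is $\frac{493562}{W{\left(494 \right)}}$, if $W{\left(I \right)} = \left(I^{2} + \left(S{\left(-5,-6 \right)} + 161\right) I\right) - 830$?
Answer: $\frac{246781}{160135} \approx 1.5411$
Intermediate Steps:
$W{\left(I \right)} = -830 + I^{2} + 156 I$ ($W{\left(I \right)} = \left(I^{2} + \left(-5 + 161\right) I\right) - 830 = \left(I^{2} + 156 I\right) - 830 = -830 + I^{2} + 156 I$)
$\frac{493562}{W{\left(494 \right)}} = \frac{493562}{-830 + 494^{2} + 156 \cdot 494} = \frac{493562}{-830 + 244036 + 77064} = \frac{493562}{320270} = 493562 \cdot \frac{1}{320270} = \frac{246781}{160135}$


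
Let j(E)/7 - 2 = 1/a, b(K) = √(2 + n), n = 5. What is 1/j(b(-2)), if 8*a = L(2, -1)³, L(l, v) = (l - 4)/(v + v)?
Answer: 1/70 ≈ 0.014286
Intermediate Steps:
L(l, v) = (-4 + l)/(2*v) (L(l, v) = (-4 + l)/((2*v)) = (-4 + l)*(1/(2*v)) = (-4 + l)/(2*v))
b(K) = √7 (b(K) = √(2 + 5) = √7)
a = ⅛ (a = ((½)*(-4 + 2)/(-1))³/8 = ((½)*(-1)*(-2))³/8 = (⅛)*1³ = (⅛)*1 = ⅛ ≈ 0.12500)
j(E) = 70 (j(E) = 14 + 7/(⅛) = 14 + 7*8 = 14 + 56 = 70)
1/j(b(-2)) = 1/70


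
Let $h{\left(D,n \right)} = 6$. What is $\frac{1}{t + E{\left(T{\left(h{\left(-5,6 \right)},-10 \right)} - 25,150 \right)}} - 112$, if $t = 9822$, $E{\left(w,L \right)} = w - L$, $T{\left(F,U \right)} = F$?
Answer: $- \frac{1081135}{9653} \approx -112.0$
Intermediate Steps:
$\frac{1}{t + E{\left(T{\left(h{\left(-5,6 \right)},-10 \right)} - 25,150 \right)}} - 112 = \frac{1}{9822 + \left(\left(6 - 25\right) - 150\right)} - 112 = \frac{1}{9822 - 169} - 112 = \frac{1}{9653} - 112 = - \frac{1081135}{9653}$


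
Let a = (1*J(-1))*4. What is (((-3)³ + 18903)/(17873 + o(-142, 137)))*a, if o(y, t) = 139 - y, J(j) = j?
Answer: -37752/9077 ≈ -4.1591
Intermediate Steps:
a = -4 (a = (1*(-1))*4 = -1*4 = -4)
(((-3)³ + 18903)/(17873 + o(-142, 137)))*a = (((-3)³ + 18903)/(17873 + (139 - 1*(-142))))*(-4) = ((-27 + 18903)/(17873 + (139 + 142)))*(-4) = (18876/(17873 + 281))*(-4) = (18876/18154)*(-4) = (18876*(1/18154))*(-4) = (9438/9077)*(-4) = -37752/9077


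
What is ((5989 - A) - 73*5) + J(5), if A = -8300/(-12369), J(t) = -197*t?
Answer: 57371491/12369 ≈ 4638.3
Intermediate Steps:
A = 8300/12369 (A = -8300*(-1/12369) = 8300/12369 ≈ 0.67103)
((5989 - A) - 73*5) + J(5) = ((5989 - 1*8300/12369) - 73*5) - 197*5 = ((5989 - 8300/12369) - 365) - 985 = (74069641/12369 - 365) - 985 = 69554956/12369 - 985 = 57371491/12369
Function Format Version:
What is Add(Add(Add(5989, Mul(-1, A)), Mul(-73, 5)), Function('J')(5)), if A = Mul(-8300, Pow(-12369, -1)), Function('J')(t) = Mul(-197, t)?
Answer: Rational(57371491, 12369) ≈ 4638.3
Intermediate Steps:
A = Rational(8300, 12369) (A = Mul(-8300, Rational(-1, 12369)) = Rational(8300, 12369) ≈ 0.67103)
Add(Add(Add(5989, Mul(-1, A)), Mul(-73, 5)), Function('J')(5)) = Add(Add(Add(5989, Mul(-1, Rational(8300, 12369))), Mul(-73, 5)), Mul(-197, 5)) = Add(Add(Add(5989, Rational(-8300, 12369)), -365), -985) = Add(Add(Rational(74069641, 12369), -365), -985) = Add(Rational(69554956, 12369), -985) = Rational(57371491, 12369)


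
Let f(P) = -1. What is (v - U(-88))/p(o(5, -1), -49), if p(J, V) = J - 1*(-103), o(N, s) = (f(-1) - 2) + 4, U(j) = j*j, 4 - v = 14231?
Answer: -21971/104 ≈ -211.26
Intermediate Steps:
v = -14227 (v = 4 - 1*14231 = 4 - 14231 = -14227)
U(j) = j**2
o(N, s) = 1 (o(N, s) = (-1 - 2) + 4 = -3 + 4 = 1)
p(J, V) = 103 + J (p(J, V) = J + 103 = 103 + J)
(v - U(-88))/p(o(5, -1), -49) = (-14227 - 1*(-88)**2)/(103 + 1) = (-14227 - 1*7744)/104 = (-14227 - 7744)*(1/104) = -21971*1/104 = -21971/104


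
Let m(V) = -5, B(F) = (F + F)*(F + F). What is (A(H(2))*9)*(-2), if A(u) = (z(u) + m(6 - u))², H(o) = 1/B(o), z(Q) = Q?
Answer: -56169/128 ≈ -438.82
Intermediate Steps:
B(F) = 4*F² (B(F) = (2*F)*(2*F) = 4*F²)
H(o) = 1/(4*o²)
A(u) = (-5 + u)² (A(u) = (u - 5)² = (-5 + u)²)
(A(H(2))*9)*(-2) = ((-5 + (¼)/2²)²*9)*(-2) = ((-5 + (¼)*(¼))²*9)*(-2) = ((-5 + 1/16)²*9)*(-2) = ((-79/16)²*9)*(-2) = ((6241/256)*9)*(-2) = (56169/256)*(-2) = -56169/128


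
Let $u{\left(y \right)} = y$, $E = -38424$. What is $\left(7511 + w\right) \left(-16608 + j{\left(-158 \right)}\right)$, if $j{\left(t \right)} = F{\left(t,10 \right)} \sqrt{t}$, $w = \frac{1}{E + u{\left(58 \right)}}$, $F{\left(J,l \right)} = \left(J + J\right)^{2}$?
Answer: $- \frac{2392938975600}{19183} + \frac{14387603224200 i \sqrt{158}}{19183} \approx -1.2474 \cdot 10^{8} + 9.4276 \cdot 10^{9} i$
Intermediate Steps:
$F{\left(J,l \right)} = 4 J^{2}$ ($F{\left(J,l \right)} = \left(2 J\right)^{2} = 4 J^{2}$)
$w = - \frac{1}{38366}$ ($w = \frac{1}{-38424 + 58} = \frac{1}{-38366} = - \frac{1}{38366} \approx -2.6065 \cdot 10^{-5}$)
$j{\left(t \right)} = 4 t^{\frac{5}{2}}$ ($j{\left(t \right)} = 4 t^{2} \sqrt{t} = 4 t^{\frac{5}{2}}$)
$\left(7511 + w\right) \left(-16608 + j{\left(-158 \right)}\right) = \left(7511 - \frac{1}{38366}\right) \left(-16608 + 4 \left(-158\right)^{\frac{5}{2}}\right) = \frac{288167025 \left(-16608 + 4 \cdot 24964 i \sqrt{158}\right)}{38366} = \frac{288167025 \left(-16608 + 99856 i \sqrt{158}\right)}{38366} = - \frac{2392938975600}{19183} + \frac{14387603224200 i \sqrt{158}}{19183}$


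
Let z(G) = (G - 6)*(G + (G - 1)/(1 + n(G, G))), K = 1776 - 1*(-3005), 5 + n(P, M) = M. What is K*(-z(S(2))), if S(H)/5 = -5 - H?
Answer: -86837303/13 ≈ -6.6798e+6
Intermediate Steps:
n(P, M) = -5 + M
S(H) = -25 - 5*H (S(H) = 5*(-5 - H) = -25 - 5*H)
K = 4781 (K = 1776 + 3005 = 4781)
z(G) = (-6 + G)*(G + (-1 + G)/(-4 + G)) (z(G) = (G - 6)*(G + (G - 1)/(1 + (-5 + G))) = (-6 + G)*(G + (-1 + G)/(-4 + G)))
K*(-z(S(2))) = 4781*(-(6 + (-25 - 5*2)**3 - 9*(-25 - 5*2)**2 + 17*(-25 - 5*2))/(-4 + (-25 - 5*2))) = 4781*(-(6 + (-25 - 10)**3 - 9*(-25 - 10)**2 + 17*(-25 - 10))/(-4 + (-25 - 10))) = 4781*(-(6 + (-35)**3 - 9*(-35)**2 + 17*(-35))/(-4 - 35)) = 4781*(-(6 - 42875 - 9*1225 - 595)/(-39)) = 4781*(-(-1)*(6 - 42875 - 11025 - 595)/39) = 4781*(-(-1)*(-54489)/39) = 4781*(-1*18163/13) = 4781*(-18163/13) = -86837303/13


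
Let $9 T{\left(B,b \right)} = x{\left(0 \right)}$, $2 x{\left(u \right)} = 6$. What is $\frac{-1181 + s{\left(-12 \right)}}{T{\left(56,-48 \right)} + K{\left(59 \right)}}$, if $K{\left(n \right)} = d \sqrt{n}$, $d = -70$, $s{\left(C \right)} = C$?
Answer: $\frac{3579}{2601899} + \frac{751590 \sqrt{59}}{2601899} \approx 2.2202$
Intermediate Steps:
$x{\left(u \right)} = 3$ ($x{\left(u \right)} = \frac{1}{2} \cdot 6 = 3$)
$T{\left(B,b \right)} = \frac{1}{3}$ ($T{\left(B,b \right)} = \frac{1}{9} \cdot 3 = \frac{1}{3}$)
$K{\left(n \right)} = - 70 \sqrt{n}$
$\frac{-1181 + s{\left(-12 \right)}}{T{\left(56,-48 \right)} + K{\left(59 \right)}} = \frac{-1181 - 12}{\frac{1}{3} - 70 \sqrt{59}} = - \frac{1193}{\frac{1}{3} - 70 \sqrt{59}}$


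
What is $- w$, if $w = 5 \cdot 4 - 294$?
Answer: $274$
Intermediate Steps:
$w = -274$ ($w = 20 - 294 = -274$)
$- w = \left(-1\right) \left(-274\right) = 274$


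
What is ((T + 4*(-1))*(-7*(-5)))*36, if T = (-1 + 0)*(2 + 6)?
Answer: -15120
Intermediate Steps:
T = -8 (T = -1*8 = -8)
((T + 4*(-1))*(-7*(-5)))*36 = ((-8 + 4*(-1))*(-7*(-5)))*36 = ((-8 - 4)*35)*36 = -12*35*36 = -420*36 = -15120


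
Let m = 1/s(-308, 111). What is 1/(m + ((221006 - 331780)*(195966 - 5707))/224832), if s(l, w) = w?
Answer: -1386464/129967115383 ≈ -1.0668e-5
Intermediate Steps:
m = 1/111 ≈ 0.0090090
1/(m + ((221006 - 331780)*(195966 - 5707))/224832) = 1/(1/111 + ((221006 - 331780)*(195966 - 5707))/224832) = 1/(1/111 - 110774*190259*(1/224832)) = 1/(1/111 - 21075750466*1/224832) = 1/(1/111 - 10537875233/112416) = 1/(-129967115383/1386464) = -1386464/129967115383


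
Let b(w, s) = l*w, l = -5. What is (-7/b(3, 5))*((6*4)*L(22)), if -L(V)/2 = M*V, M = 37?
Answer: -91168/5 ≈ -18234.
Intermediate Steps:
L(V) = -74*V
b(w, s) = -5*w
(-7/b(3, 5))*((6*4)*L(22)) = (-7/((-5*3)))*((6*4)*(-74*22)) = (-7/(-15))*(24*(-1628)) = -7*(-1/15)*(-39072) = (7/15)*(-39072) = -91168/5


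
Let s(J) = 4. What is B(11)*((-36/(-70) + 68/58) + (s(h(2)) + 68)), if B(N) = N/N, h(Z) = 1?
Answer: 74792/1015 ≈ 73.687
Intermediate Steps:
B(N) = 1
B(11)*((-36/(-70) + 68/58) + (s(h(2)) + 68)) = 1*((-36/(-70) + 68/58) + (4 + 68)) = 1*((-36*(-1/70) + 68*(1/58)) + 72) = 1*((18/35 + 34/29) + 72) = 1*(1712/1015 + 72) = 1*(74792/1015) = 74792/1015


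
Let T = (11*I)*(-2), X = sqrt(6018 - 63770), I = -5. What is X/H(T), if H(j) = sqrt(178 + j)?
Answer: I*sqrt(7219)/6 ≈ 14.161*I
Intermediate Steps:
X = 2*I*sqrt(14438) (X = sqrt(-57752) = 2*I*sqrt(14438) ≈ 240.32*I)
T = 110 (T = (11*(-5))*(-2) = -55*(-2) = 110)
X/H(T) = (2*I*sqrt(14438))/(sqrt(178 + 110)) = (2*I*sqrt(14438))/(sqrt(288)) = (2*I*sqrt(14438))/((12*sqrt(2))) = (2*I*sqrt(14438))*(sqrt(2)/24) = I*sqrt(7219)/6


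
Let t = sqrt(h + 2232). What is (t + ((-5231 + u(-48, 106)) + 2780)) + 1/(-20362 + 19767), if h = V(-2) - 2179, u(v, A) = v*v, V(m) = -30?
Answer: -87466/595 + sqrt(23) ≈ -142.21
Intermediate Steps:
u(v, A) = v**2
h = -2209 (h = -30 - 2179 = -2209)
t = sqrt(23) (t = sqrt(-2209 + 2232) = sqrt(23) ≈ 4.7958)
(t + ((-5231 + u(-48, 106)) + 2780)) + 1/(-20362 + 19767) = (sqrt(23) + ((-5231 + (-48)**2) + 2780)) + 1/(-20362 + 19767) = (sqrt(23) + ((-5231 + 2304) + 2780)) + 1/(-595) = (sqrt(23) + (-2927 + 2780)) - 1/595 = (sqrt(23) - 147) - 1/595 = (-147 + sqrt(23)) - 1/595 = -87466/595 + sqrt(23)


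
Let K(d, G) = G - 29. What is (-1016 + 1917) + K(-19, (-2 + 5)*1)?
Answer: 875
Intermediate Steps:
K(d, G) = -29 + G
(-1016 + 1917) + K(-19, (-2 + 5)*1) = (-1016 + 1917) + (-29 + (-2 + 5)*1) = 901 + (-29 + 3*1) = 901 + (-29 + 3) = 901 - 26 = 875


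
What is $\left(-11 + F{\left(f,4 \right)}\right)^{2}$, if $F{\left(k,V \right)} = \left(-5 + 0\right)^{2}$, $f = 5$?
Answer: $196$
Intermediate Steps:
$F{\left(k,V \right)} = 25$ ($F{\left(k,V \right)} = \left(-5\right)^{2} = 25$)
$\left(-11 + F{\left(f,4 \right)}\right)^{2} = \left(-11 + 25\right)^{2} = 14^{2} = 196$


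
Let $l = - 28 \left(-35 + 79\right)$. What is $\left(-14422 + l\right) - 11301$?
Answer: $-26955$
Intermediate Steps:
$l = -1232$ ($l = \left(-28\right) 44 = -1232$)
$\left(-14422 + l\right) - 11301 = \left(-14422 - 1232\right) - 11301 = -15654 - 11301 = -26955$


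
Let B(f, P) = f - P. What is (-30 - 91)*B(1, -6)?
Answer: -847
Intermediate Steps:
(-30 - 91)*B(1, -6) = (-30 - 91)*(1 - 1*(-6)) = -121*(1 + 6) = -121*7 = -847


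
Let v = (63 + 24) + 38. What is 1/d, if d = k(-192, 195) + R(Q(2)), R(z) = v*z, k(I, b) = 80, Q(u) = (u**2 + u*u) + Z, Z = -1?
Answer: 1/955 ≈ 0.0010471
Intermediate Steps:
Q(u) = -1 + 2*u**2 (Q(u) = (u**2 + u*u) - 1 = (u**2 + u**2) - 1 = 2*u**2 - 1 = -1 + 2*u**2)
v = 125 (v = 87 + 38 = 125)
R(z) = 125*z
d = 955 (d = 80 + 125*(-1 + 2*2**2) = 80 + 125*(-1 + 2*4) = 80 + 125*(-1 + 8) = 80 + 125*7 = 80 + 875 = 955)
1/d = 1/955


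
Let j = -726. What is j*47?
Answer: -34122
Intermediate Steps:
j*47 = -726*47 = -34122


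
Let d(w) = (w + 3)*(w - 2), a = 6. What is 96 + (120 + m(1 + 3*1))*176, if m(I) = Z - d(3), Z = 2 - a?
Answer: 19456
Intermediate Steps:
d(w) = (-2 + w)*(3 + w) (d(w) = (3 + w)*(-2 + w) = (-2 + w)*(3 + w))
Z = -4 (Z = 2 - 1*6 = 2 - 6 = -4)
m(I) = -10 (m(I) = -4 - (-6 + 3 + 3**2) = -4 - (-6 + 3 + 9) = -4 - 1*6 = -4 - 6 = -10)
96 + (120 + m(1 + 3*1))*176 = 96 + (120 - 10)*176 = 96 + 110*176 = 96 + 19360 = 19456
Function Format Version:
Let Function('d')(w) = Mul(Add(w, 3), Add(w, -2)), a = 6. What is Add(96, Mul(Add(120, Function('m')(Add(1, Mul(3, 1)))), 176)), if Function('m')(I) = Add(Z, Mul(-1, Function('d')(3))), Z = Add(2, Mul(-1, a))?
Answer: 19456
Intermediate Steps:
Function('d')(w) = Mul(Add(-2, w), Add(3, w)) (Function('d')(w) = Mul(Add(3, w), Add(-2, w)) = Mul(Add(-2, w), Add(3, w)))
Z = -4 (Z = Add(2, Mul(-1, 6)) = Add(2, -6) = -4)
Function('m')(I) = -10 (Function('m')(I) = Add(-4, Mul(-1, Add(-6, 3, Pow(3, 2)))) = Add(-4, Mul(-1, Add(-6, 3, 9))) = Add(-4, Mul(-1, 6)) = Add(-4, -6) = -10)
Add(96, Mul(Add(120, Function('m')(Add(1, Mul(3, 1)))), 176)) = Add(96, Mul(Add(120, -10), 176)) = Add(96, Mul(110, 176)) = Add(96, 19360) = 19456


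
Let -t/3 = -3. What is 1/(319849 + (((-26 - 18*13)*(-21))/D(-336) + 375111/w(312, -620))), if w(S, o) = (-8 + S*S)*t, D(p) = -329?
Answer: 4574792/1463168683241 ≈ 3.1266e-6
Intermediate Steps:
t = 9 (t = -3*(-3) = 9)
w(S, o) = -72 + 9*S² (w(S, o) = (-8 + S*S)*9 = (-8 + S²)*9 = -72 + 9*S²)
1/(319849 + (((-26 - 18*13)*(-21))/D(-336) + 375111/w(312, -620))) = 1/(319849 + (((-26 - 18*13)*(-21))/(-329) + 375111/(-72 + 9*312²))) = 1/(319849 + (((-26 - 234)*(-21))*(-1/329) + 375111/(-72 + 9*97344))) = 1/(319849 + (-260*(-21)*(-1/329) + 375111/(-72 + 876096))) = 1/(319849 + (5460*(-1/329) + 375111/876024)) = 1/(319849 + (-780/47 + 375111*(1/876024))) = 1/(319849 + (-780/47 + 41679/97336)) = 1/(319849 - 73963167/4574792) = 1/(1463168683241/4574792) = 4574792/1463168683241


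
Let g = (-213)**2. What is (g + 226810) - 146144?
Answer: 126035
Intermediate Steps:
g = 45369
(g + 226810) - 146144 = (45369 + 226810) - 146144 = 272179 - 146144 = 126035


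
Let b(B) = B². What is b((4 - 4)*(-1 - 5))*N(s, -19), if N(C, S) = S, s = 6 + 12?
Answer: 0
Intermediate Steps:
s = 18
b((4 - 4)*(-1 - 5))*N(s, -19) = ((4 - 4)*(-1 - 5))²*(-19) = (0*(-6))²*(-19) = 0²*(-19) = 0*(-19) = 0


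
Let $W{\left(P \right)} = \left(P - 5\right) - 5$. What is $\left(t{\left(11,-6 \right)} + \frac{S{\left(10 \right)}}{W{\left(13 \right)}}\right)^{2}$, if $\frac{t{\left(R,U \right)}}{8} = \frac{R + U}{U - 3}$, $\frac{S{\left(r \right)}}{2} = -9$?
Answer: $\frac{8836}{81} \approx 109.09$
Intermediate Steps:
$W{\left(P \right)} = -10 + P$ ($W{\left(P \right)} = \left(-5 + P\right) - 5 = -10 + P$)
$S{\left(r \right)} = -18$ ($S{\left(r \right)} = 2 \left(-9\right) = -18$)
$t{\left(R,U \right)} = \frac{8 \left(R + U\right)}{-3 + U}$ ($t{\left(R,U \right)} = 8 \frac{R + U}{U - 3} = 8 \frac{R + U}{-3 + U} = \frac{8 \left(R + U\right)}{-3 + U}$)
$\left(t{\left(11,-6 \right)} + \frac{S{\left(10 \right)}}{W{\left(13 \right)}}\right)^{2} = \left(\frac{8 \left(11 - 6\right)}{-3 - 6} - \frac{18}{-10 + 13}\right)^{2} = \left(8 \frac{1}{-9} \cdot 5 - \frac{18}{3}\right)^{2} = \left(8 \left(- \frac{1}{9}\right) 5 - 6\right)^{2} = \left(- \frac{40}{9} - 6\right)^{2} = \left(- \frac{94}{9}\right)^{2} = \frac{8836}{81}$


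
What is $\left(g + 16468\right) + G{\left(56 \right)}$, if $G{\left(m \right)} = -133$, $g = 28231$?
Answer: $44566$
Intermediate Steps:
$\left(g + 16468\right) + G{\left(56 \right)} = \left(28231 + 16468\right) - 133 = 44699 - 133 = 44566$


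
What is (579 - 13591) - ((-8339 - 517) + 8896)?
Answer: -13052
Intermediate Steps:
(579 - 13591) - ((-8339 - 517) + 8896) = -13012 - (-8856 + 8896) = -13012 - 1*40 = -13012 - 40 = -13052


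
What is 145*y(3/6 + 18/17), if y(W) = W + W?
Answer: 7685/17 ≈ 452.06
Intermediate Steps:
y(W) = 2*W
145*y(3/6 + 18/17) = 145*(2*(3/6 + 18/17)) = 145*(2*(3*(1/6) + 18*(1/17))) = 145*(2*(1/2 + 18/17)) = 145*(2*(53/34)) = 145*(53/17) = 7685/17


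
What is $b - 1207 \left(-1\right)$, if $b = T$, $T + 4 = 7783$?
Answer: $8986$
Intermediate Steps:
$T = 7779$ ($T = -4 + 7783 = 7779$)
$b = 7779$
$b - 1207 \left(-1\right) = 7779 - 1207 \left(-1\right) = 7779 - -1207 = 7779 + 1207 = 8986$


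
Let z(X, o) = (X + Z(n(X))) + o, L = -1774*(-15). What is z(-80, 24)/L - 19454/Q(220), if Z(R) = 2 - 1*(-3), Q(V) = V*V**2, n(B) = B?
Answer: -17678649/4722388000 ≈ -0.0037436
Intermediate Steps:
Q(V) = V**3
L = 26610
Z(R) = 5 (Z(R) = 2 + 3 = 5)
z(X, o) = 5 + X + o (z(X, o) = (X + 5) + o = (5 + X) + o = 5 + X + o)
z(-80, 24)/L - 19454/Q(220) = (5 - 80 + 24)/26610 - 19454/(220**3) = -51*1/26610 - 19454/10648000 = -17/8870 - 19454*1/10648000 = -17/8870 - 9727/5324000 = -17678649/4722388000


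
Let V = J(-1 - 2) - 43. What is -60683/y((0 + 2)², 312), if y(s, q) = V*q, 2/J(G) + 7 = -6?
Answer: 60683/13464 ≈ 4.5071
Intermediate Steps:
J(G) = -2/13 (J(G) = 2/(-7 - 6) = 2/(-13) = 2*(-1/13) = -2/13)
V = -561/13 (V = -2/13 - 43 = -561/13 ≈ -43.154)
y(s, q) = -561*q/13
-60683/y((0 + 2)², 312) = -60683/((-561/13*312)) = -60683/(-13464) = -60683*(-1/13464) = 60683/13464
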